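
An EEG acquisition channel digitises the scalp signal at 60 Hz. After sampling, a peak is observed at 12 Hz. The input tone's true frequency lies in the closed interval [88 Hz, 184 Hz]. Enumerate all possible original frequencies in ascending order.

Frequencies that alias to 12 Hz are k·fs ± 12 Hz for integer k ≥ 0.
k=0: 12 Hz.
k=1: 48 Hz, 72 Hz.
k=2: 108 Hz, 132 Hz.
k=3: 168 Hz, 192 Hz.
k=4: 228 Hz, 252 Hz.
Within [88 Hz, 184 Hz]: 108 Hz, 132 Hz, 168 Hz.

108 Hz, 132 Hz, 168 Hz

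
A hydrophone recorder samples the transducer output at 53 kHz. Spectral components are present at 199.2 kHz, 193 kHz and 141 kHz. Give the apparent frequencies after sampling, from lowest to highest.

fs/2 = 26.5 kHz.
199.2 kHz mod fs = 40.2 kHz.
40.2 kHz > fs/2 = 26.5 kHz, folds to fs − 40.2 kHz = 12.8 kHz.
193 kHz mod fs = 34 kHz.
34 kHz > fs/2 = 26.5 kHz, folds to fs − 34 kHz = 19 kHz.
141 kHz mod fs = 35 kHz.
35 kHz > fs/2 = 26.5 kHz, folds to fs − 35 kHz = 18 kHz.
Distinct values: {12.8 kHz, 18 kHz, 19 kHz}.

12.8 kHz, 18 kHz, 19 kHz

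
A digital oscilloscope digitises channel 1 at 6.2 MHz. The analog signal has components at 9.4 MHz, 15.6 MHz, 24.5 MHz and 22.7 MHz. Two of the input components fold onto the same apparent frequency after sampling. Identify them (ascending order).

fs/2 = 3.1 MHz.
9.4 MHz mod fs = 3.2 MHz.
3.2 MHz > fs/2 = 3.1 MHz, folds to fs − 3.2 MHz = 3 MHz.
15.6 MHz mod fs = 3.2 MHz.
3.2 MHz > fs/2 = 3.1 MHz, folds to fs − 3.2 MHz = 3 MHz.
24.5 MHz mod fs = 5.9 MHz.
5.9 MHz > fs/2 = 3.1 MHz, folds to fs − 5.9 MHz = 0.3 MHz.
22.7 MHz mod fs = 4.1 MHz.
4.1 MHz > fs/2 = 3.1 MHz, folds to fs − 4.1 MHz = 2.1 MHz.
9.4 MHz and 15.6 MHz both map to 3 MHz.

9.4 MHz, 15.6 MHz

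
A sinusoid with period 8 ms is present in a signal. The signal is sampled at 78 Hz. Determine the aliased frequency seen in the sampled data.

31 Hz

T = 8 ms → f = 1/T = 125 Hz.
125 Hz mod fs = 47 Hz.
47 Hz > fs/2 = 39 Hz, folds to fs − 47 Hz = 31 Hz.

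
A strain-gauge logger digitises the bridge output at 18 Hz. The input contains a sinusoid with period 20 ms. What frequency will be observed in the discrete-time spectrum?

4 Hz

T = 20 ms → f = 1/T = 50 Hz.
50 Hz mod fs = 14 Hz.
14 Hz > fs/2 = 9 Hz, folds to fs − 14 Hz = 4 Hz.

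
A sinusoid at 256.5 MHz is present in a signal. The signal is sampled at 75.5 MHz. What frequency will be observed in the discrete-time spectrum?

30 MHz

256.5 MHz mod fs = 30 MHz.
30 MHz ≤ fs/2 = 37.75 MHz, appears at 30 MHz.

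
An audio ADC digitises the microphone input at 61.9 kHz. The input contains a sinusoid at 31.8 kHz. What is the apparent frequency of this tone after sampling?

30.1 kHz

31.8 kHz > fs/2 = 30.95 kHz, folds to fs − 31.8 kHz = 30.1 kHz.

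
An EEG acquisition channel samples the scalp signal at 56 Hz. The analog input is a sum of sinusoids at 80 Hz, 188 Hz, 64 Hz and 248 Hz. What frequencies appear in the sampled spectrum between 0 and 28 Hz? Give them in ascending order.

8 Hz, 20 Hz, 24 Hz

fs/2 = 28 Hz.
80 Hz mod fs = 24 Hz.
24 Hz ≤ fs/2 = 28 Hz, appears at 24 Hz.
188 Hz mod fs = 20 Hz.
20 Hz ≤ fs/2 = 28 Hz, appears at 20 Hz.
64 Hz mod fs = 8 Hz.
8 Hz ≤ fs/2 = 28 Hz, appears at 8 Hz.
248 Hz mod fs = 24 Hz.
24 Hz ≤ fs/2 = 28 Hz, appears at 24 Hz.
Distinct values: {8 Hz, 20 Hz, 24 Hz}.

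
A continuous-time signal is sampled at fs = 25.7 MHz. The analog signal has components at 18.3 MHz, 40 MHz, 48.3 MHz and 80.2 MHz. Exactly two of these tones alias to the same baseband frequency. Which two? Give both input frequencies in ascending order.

fs/2 = 12.85 MHz.
18.3 MHz > fs/2 = 12.85 MHz, folds to fs − 18.3 MHz = 7.4 MHz.
40 MHz mod fs = 14.3 MHz.
14.3 MHz > fs/2 = 12.85 MHz, folds to fs − 14.3 MHz = 11.4 MHz.
48.3 MHz mod fs = 22.6 MHz.
22.6 MHz > fs/2 = 12.85 MHz, folds to fs − 22.6 MHz = 3.1 MHz.
80.2 MHz mod fs = 3.1 MHz.
3.1 MHz ≤ fs/2 = 12.85 MHz, appears at 3.1 MHz.
48.3 MHz and 80.2 MHz both map to 3.1 MHz.

48.3 MHz, 80.2 MHz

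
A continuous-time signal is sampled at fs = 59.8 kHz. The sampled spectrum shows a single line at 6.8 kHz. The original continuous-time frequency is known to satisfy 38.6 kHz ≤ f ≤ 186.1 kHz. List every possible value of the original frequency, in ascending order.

53 kHz, 66.6 kHz, 112.8 kHz, 126.4 kHz, 172.6 kHz

Frequencies that alias to 6.8 kHz are k·fs ± 6.8 kHz for integer k ≥ 0.
k=0: 6.8 kHz.
k=1: 53 kHz, 66.6 kHz.
k=2: 112.8 kHz, 126.4 kHz.
k=3: 172.6 kHz, 186.2 kHz.
k=4: 232.4 kHz, 246 kHz.
Within [38.6 kHz, 186.1 kHz]: 53 kHz, 66.6 kHz, 112.8 kHz, 126.4 kHz, 172.6 kHz.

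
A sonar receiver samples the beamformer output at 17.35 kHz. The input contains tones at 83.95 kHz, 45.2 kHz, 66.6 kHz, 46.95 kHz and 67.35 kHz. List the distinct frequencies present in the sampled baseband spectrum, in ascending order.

fs/2 = 8.675 kHz.
83.95 kHz mod fs = 14.55 kHz.
14.55 kHz > fs/2 = 8.675 kHz, folds to fs − 14.55 kHz = 2.8 kHz.
45.2 kHz mod fs = 10.5 kHz.
10.5 kHz > fs/2 = 8.675 kHz, folds to fs − 10.5 kHz = 6.85 kHz.
66.6 kHz mod fs = 14.55 kHz.
14.55 kHz > fs/2 = 8.675 kHz, folds to fs − 14.55 kHz = 2.8 kHz.
46.95 kHz mod fs = 12.25 kHz.
12.25 kHz > fs/2 = 8.675 kHz, folds to fs − 12.25 kHz = 5.1 kHz.
67.35 kHz mod fs = 15.3 kHz.
15.3 kHz > fs/2 = 8.675 kHz, folds to fs − 15.3 kHz = 2.05 kHz.
Distinct values: {2.05 kHz, 2.8 kHz, 5.1 kHz, 6.85 kHz}.

2.05 kHz, 2.8 kHz, 5.1 kHz, 6.85 kHz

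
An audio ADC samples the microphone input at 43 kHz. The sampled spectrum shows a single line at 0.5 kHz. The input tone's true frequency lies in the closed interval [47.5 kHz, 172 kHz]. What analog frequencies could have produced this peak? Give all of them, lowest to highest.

Frequencies that alias to 0.5 kHz are k·fs ± 0.5 kHz for integer k ≥ 0.
k=0: 0.5 kHz.
k=1: 42.5 kHz, 43.5 kHz.
k=2: 85.5 kHz, 86.5 kHz.
k=3: 128.5 kHz, 129.5 kHz.
k=4: 171.5 kHz, 172.5 kHz.
k=5: 214.5 kHz, 215.5 kHz.
Within [47.5 kHz, 172 kHz]: 85.5 kHz, 86.5 kHz, 128.5 kHz, 129.5 kHz, 171.5 kHz.

85.5 kHz, 86.5 kHz, 128.5 kHz, 129.5 kHz, 171.5 kHz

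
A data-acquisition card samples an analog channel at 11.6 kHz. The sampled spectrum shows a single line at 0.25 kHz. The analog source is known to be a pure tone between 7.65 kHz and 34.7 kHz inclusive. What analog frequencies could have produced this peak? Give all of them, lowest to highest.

Frequencies that alias to 0.25 kHz are k·fs ± 0.25 kHz for integer k ≥ 0.
k=0: 0.25 kHz.
k=1: 11.35 kHz, 11.85 kHz.
k=2: 22.95 kHz, 23.45 kHz.
k=3: 34.55 kHz, 35.05 kHz.
k=4: 46.15 kHz, 46.65 kHz.
Within [7.65 kHz, 34.7 kHz]: 11.35 kHz, 11.85 kHz, 22.95 kHz, 23.45 kHz, 34.55 kHz.

11.35 kHz, 11.85 kHz, 22.95 kHz, 23.45 kHz, 34.55 kHz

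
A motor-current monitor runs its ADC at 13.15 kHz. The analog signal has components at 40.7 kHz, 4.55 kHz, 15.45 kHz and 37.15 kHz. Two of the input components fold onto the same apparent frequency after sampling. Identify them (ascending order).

15.45 kHz, 37.15 kHz

fs/2 = 6.575 kHz.
40.7 kHz mod fs = 1.25 kHz.
1.25 kHz ≤ fs/2 = 6.575 kHz, appears at 1.25 kHz.
4.55 kHz ≤ fs/2 = 6.575 kHz, passes unchanged.
15.45 kHz mod fs = 2.3 kHz.
2.3 kHz ≤ fs/2 = 6.575 kHz, appears at 2.3 kHz.
37.15 kHz mod fs = 10.85 kHz.
10.85 kHz > fs/2 = 6.575 kHz, folds to fs − 10.85 kHz = 2.3 kHz.
15.45 kHz and 37.15 kHz both map to 2.3 kHz.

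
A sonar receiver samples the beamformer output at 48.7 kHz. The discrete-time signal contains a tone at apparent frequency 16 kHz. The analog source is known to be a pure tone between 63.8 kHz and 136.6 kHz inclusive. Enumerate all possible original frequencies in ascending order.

Frequencies that alias to 16 kHz are k·fs ± 16 kHz for integer k ≥ 0.
k=0: 16 kHz.
k=1: 32.7 kHz, 64.7 kHz.
k=2: 81.4 kHz, 113.4 kHz.
k=3: 130.1 kHz, 162.1 kHz.
k=4: 178.8 kHz, 210.8 kHz.
Within [63.8 kHz, 136.6 kHz]: 64.7 kHz, 81.4 kHz, 113.4 kHz, 130.1 kHz.

64.7 kHz, 81.4 kHz, 113.4 kHz, 130.1 kHz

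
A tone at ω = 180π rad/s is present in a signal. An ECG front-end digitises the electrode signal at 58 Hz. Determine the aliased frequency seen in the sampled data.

26 Hz

ω = 180π rad/s → f = ω/(2π) = 90 Hz.
90 Hz mod fs = 32 Hz.
32 Hz > fs/2 = 29 Hz, folds to fs − 32 Hz = 26 Hz.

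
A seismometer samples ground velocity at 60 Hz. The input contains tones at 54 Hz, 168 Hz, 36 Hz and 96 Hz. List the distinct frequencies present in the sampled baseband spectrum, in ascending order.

fs/2 = 30 Hz.
54 Hz > fs/2 = 30 Hz, folds to fs − 54 Hz = 6 Hz.
168 Hz mod fs = 48 Hz.
48 Hz > fs/2 = 30 Hz, folds to fs − 48 Hz = 12 Hz.
36 Hz > fs/2 = 30 Hz, folds to fs − 36 Hz = 24 Hz.
96 Hz mod fs = 36 Hz.
36 Hz > fs/2 = 30 Hz, folds to fs − 36 Hz = 24 Hz.
Distinct values: {6 Hz, 12 Hz, 24 Hz}.

6 Hz, 12 Hz, 24 Hz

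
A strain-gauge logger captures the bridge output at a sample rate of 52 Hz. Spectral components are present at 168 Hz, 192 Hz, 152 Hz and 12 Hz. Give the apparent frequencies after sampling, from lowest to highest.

fs/2 = 26 Hz.
168 Hz mod fs = 12 Hz.
12 Hz ≤ fs/2 = 26 Hz, appears at 12 Hz.
192 Hz mod fs = 36 Hz.
36 Hz > fs/2 = 26 Hz, folds to fs − 36 Hz = 16 Hz.
152 Hz mod fs = 48 Hz.
48 Hz > fs/2 = 26 Hz, folds to fs − 48 Hz = 4 Hz.
12 Hz ≤ fs/2 = 26 Hz, passes unchanged.
Distinct values: {4 Hz, 12 Hz, 16 Hz}.

4 Hz, 12 Hz, 16 Hz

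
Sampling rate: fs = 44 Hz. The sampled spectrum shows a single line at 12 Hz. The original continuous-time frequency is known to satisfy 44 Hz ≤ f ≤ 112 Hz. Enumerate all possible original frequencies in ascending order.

56 Hz, 76 Hz, 100 Hz

Frequencies that alias to 12 Hz are k·fs ± 12 Hz for integer k ≥ 0.
k=0: 12 Hz.
k=1: 32 Hz, 56 Hz.
k=2: 76 Hz, 100 Hz.
k=3: 120 Hz, 144 Hz.
Within [44 Hz, 112 Hz]: 56 Hz, 76 Hz, 100 Hz.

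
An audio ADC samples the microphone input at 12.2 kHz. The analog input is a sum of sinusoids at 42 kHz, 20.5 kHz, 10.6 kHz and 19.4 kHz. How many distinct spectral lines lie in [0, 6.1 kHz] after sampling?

fs/2 = 6.1 kHz.
42 kHz mod fs = 5.4 kHz.
5.4 kHz ≤ fs/2 = 6.1 kHz, appears at 5.4 kHz.
20.5 kHz mod fs = 8.3 kHz.
8.3 kHz > fs/2 = 6.1 kHz, folds to fs − 8.3 kHz = 3.9 kHz.
10.6 kHz > fs/2 = 6.1 kHz, folds to fs − 10.6 kHz = 1.6 kHz.
19.4 kHz mod fs = 7.2 kHz.
7.2 kHz > fs/2 = 6.1 kHz, folds to fs − 7.2 kHz = 5 kHz.
Distinct values: {1.6 kHz, 3.9 kHz, 5 kHz, 5.4 kHz} → 4.

4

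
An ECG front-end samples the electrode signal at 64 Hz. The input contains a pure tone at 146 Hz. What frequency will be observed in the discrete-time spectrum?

18 Hz

146 Hz mod fs = 18 Hz.
18 Hz ≤ fs/2 = 32 Hz, appears at 18 Hz.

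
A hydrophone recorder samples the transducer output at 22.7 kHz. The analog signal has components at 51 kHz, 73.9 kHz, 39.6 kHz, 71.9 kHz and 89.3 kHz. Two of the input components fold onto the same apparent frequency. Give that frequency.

5.8 kHz

fs/2 = 11.35 kHz.
51 kHz mod fs = 5.6 kHz.
5.6 kHz ≤ fs/2 = 11.35 kHz, appears at 5.6 kHz.
73.9 kHz mod fs = 5.8 kHz.
5.8 kHz ≤ fs/2 = 11.35 kHz, appears at 5.8 kHz.
39.6 kHz mod fs = 16.9 kHz.
16.9 kHz > fs/2 = 11.35 kHz, folds to fs − 16.9 kHz = 5.8 kHz.
71.9 kHz mod fs = 3.8 kHz.
3.8 kHz ≤ fs/2 = 11.35 kHz, appears at 3.8 kHz.
89.3 kHz mod fs = 21.2 kHz.
21.2 kHz > fs/2 = 11.35 kHz, folds to fs − 21.2 kHz = 1.5 kHz.
39.6 kHz and 73.9 kHz both map to 5.8 kHz.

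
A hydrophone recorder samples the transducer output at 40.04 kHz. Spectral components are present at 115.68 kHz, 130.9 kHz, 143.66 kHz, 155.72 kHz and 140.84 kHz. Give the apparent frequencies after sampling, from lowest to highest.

fs/2 = 20.02 kHz.
115.68 kHz mod fs = 35.6 kHz.
35.6 kHz > fs/2 = 20.02 kHz, folds to fs − 35.6 kHz = 4.44 kHz.
130.9 kHz mod fs = 10.78 kHz.
10.78 kHz ≤ fs/2 = 20.02 kHz, appears at 10.78 kHz.
143.66 kHz mod fs = 23.54 kHz.
23.54 kHz > fs/2 = 20.02 kHz, folds to fs − 23.54 kHz = 16.5 kHz.
155.72 kHz mod fs = 35.6 kHz.
35.6 kHz > fs/2 = 20.02 kHz, folds to fs − 35.6 kHz = 4.44 kHz.
140.84 kHz mod fs = 20.72 kHz.
20.72 kHz > fs/2 = 20.02 kHz, folds to fs − 20.72 kHz = 19.32 kHz.
Distinct values: {4.44 kHz, 10.78 kHz, 16.5 kHz, 19.32 kHz}.

4.44 kHz, 10.78 kHz, 16.5 kHz, 19.32 kHz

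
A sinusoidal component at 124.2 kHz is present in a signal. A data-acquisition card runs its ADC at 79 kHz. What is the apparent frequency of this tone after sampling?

124.2 kHz mod fs = 45.2 kHz.
45.2 kHz > fs/2 = 39.5 kHz, folds to fs − 45.2 kHz = 33.8 kHz.

33.8 kHz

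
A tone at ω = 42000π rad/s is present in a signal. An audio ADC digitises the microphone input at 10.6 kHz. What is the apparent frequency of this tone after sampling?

ω = 42000π rad/s → f = ω/(2π) = 21000 Hz = 21 kHz.
21 kHz mod fs = 10.4 kHz.
10.4 kHz > fs/2 = 5.3 kHz, folds to fs − 10.4 kHz = 0.2 kHz.

0.2 kHz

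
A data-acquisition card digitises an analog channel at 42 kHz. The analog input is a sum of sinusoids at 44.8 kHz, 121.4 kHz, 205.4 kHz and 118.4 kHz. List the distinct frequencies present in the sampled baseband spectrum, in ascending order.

2.8 kHz, 4.6 kHz, 7.6 kHz

fs/2 = 21 kHz.
44.8 kHz mod fs = 2.8 kHz.
2.8 kHz ≤ fs/2 = 21 kHz, appears at 2.8 kHz.
121.4 kHz mod fs = 37.4 kHz.
37.4 kHz > fs/2 = 21 kHz, folds to fs − 37.4 kHz = 4.6 kHz.
205.4 kHz mod fs = 37.4 kHz.
37.4 kHz > fs/2 = 21 kHz, folds to fs − 37.4 kHz = 4.6 kHz.
118.4 kHz mod fs = 34.4 kHz.
34.4 kHz > fs/2 = 21 kHz, folds to fs − 34.4 kHz = 7.6 kHz.
Distinct values: {2.8 kHz, 4.6 kHz, 7.6 kHz}.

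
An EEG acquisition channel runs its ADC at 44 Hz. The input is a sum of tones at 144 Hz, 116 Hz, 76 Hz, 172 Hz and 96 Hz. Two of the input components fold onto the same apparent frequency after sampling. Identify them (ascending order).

76 Hz, 144 Hz

fs/2 = 22 Hz.
144 Hz mod fs = 12 Hz.
12 Hz ≤ fs/2 = 22 Hz, appears at 12 Hz.
116 Hz mod fs = 28 Hz.
28 Hz > fs/2 = 22 Hz, folds to fs − 28 Hz = 16 Hz.
76 Hz mod fs = 32 Hz.
32 Hz > fs/2 = 22 Hz, folds to fs − 32 Hz = 12 Hz.
172 Hz mod fs = 40 Hz.
40 Hz > fs/2 = 22 Hz, folds to fs − 40 Hz = 4 Hz.
96 Hz mod fs = 8 Hz.
8 Hz ≤ fs/2 = 22 Hz, appears at 8 Hz.
76 Hz and 144 Hz both map to 12 Hz.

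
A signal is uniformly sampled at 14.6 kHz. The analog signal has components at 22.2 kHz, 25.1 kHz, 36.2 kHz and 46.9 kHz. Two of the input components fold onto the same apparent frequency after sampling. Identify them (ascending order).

fs/2 = 7.3 kHz.
22.2 kHz mod fs = 7.6 kHz.
7.6 kHz > fs/2 = 7.3 kHz, folds to fs − 7.6 kHz = 7 kHz.
25.1 kHz mod fs = 10.5 kHz.
10.5 kHz > fs/2 = 7.3 kHz, folds to fs − 10.5 kHz = 4.1 kHz.
36.2 kHz mod fs = 7 kHz.
7 kHz ≤ fs/2 = 7.3 kHz, appears at 7 kHz.
46.9 kHz mod fs = 3.1 kHz.
3.1 kHz ≤ fs/2 = 7.3 kHz, appears at 3.1 kHz.
22.2 kHz and 36.2 kHz both map to 7 kHz.

22.2 kHz, 36.2 kHz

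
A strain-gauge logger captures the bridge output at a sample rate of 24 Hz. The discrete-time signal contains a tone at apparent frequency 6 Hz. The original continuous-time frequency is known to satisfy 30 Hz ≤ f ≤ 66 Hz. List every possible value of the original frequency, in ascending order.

Frequencies that alias to 6 Hz are k·fs ± 6 Hz for integer k ≥ 0.
k=0: 6 Hz.
k=1: 18 Hz, 30 Hz.
k=2: 42 Hz, 54 Hz.
k=3: 66 Hz, 78 Hz.
k=4: 90 Hz, 102 Hz.
Within [30 Hz, 66 Hz]: 30 Hz, 42 Hz, 54 Hz, 66 Hz.

30 Hz, 42 Hz, 54 Hz, 66 Hz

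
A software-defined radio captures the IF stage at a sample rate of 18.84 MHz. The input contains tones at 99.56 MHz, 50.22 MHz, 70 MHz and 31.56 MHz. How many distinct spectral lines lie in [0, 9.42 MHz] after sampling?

fs/2 = 9.42 MHz.
99.56 MHz mod fs = 5.36 MHz.
5.36 MHz ≤ fs/2 = 9.42 MHz, appears at 5.36 MHz.
50.22 MHz mod fs = 12.54 MHz.
12.54 MHz > fs/2 = 9.42 MHz, folds to fs − 12.54 MHz = 6.3 MHz.
70 MHz mod fs = 13.48 MHz.
13.48 MHz > fs/2 = 9.42 MHz, folds to fs − 13.48 MHz = 5.36 MHz.
31.56 MHz mod fs = 12.72 MHz.
12.72 MHz > fs/2 = 9.42 MHz, folds to fs − 12.72 MHz = 6.12 MHz.
Distinct values: {5.36 MHz, 6.12 MHz, 6.3 MHz} → 3.

3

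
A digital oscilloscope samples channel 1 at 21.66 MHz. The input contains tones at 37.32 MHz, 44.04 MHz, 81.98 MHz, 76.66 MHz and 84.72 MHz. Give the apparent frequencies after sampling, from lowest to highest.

0.72 MHz, 1.92 MHz, 4.66 MHz, 6 MHz, 9.98 MHz

fs/2 = 10.83 MHz.
37.32 MHz mod fs = 15.66 MHz.
15.66 MHz > fs/2 = 10.83 MHz, folds to fs − 15.66 MHz = 6 MHz.
44.04 MHz mod fs = 0.72 MHz.
0.72 MHz ≤ fs/2 = 10.83 MHz, appears at 0.72 MHz.
81.98 MHz mod fs = 17 MHz.
17 MHz > fs/2 = 10.83 MHz, folds to fs − 17 MHz = 4.66 MHz.
76.66 MHz mod fs = 11.68 MHz.
11.68 MHz > fs/2 = 10.83 MHz, folds to fs − 11.68 MHz = 9.98 MHz.
84.72 MHz mod fs = 19.74 MHz.
19.74 MHz > fs/2 = 10.83 MHz, folds to fs − 19.74 MHz = 1.92 MHz.
Distinct values: {0.72 MHz, 1.92 MHz, 4.66 MHz, 6 MHz, 9.98 MHz}.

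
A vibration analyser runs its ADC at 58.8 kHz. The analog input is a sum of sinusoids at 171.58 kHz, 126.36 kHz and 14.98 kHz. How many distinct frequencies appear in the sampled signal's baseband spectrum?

3

fs/2 = 29.4 kHz.
171.58 kHz mod fs = 53.98 kHz.
53.98 kHz > fs/2 = 29.4 kHz, folds to fs − 53.98 kHz = 4.82 kHz.
126.36 kHz mod fs = 8.76 kHz.
8.76 kHz ≤ fs/2 = 29.4 kHz, appears at 8.76 kHz.
14.98 kHz ≤ fs/2 = 29.4 kHz, passes unchanged.
Distinct values: {4.82 kHz, 8.76 kHz, 14.98 kHz} → 3.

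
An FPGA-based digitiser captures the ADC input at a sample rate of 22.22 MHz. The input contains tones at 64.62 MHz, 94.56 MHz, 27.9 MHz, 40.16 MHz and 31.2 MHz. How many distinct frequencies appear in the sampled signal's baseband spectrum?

4

fs/2 = 11.11 MHz.
64.62 MHz mod fs = 20.18 MHz.
20.18 MHz > fs/2 = 11.11 MHz, folds to fs − 20.18 MHz = 2.04 MHz.
94.56 MHz mod fs = 5.68 MHz.
5.68 MHz ≤ fs/2 = 11.11 MHz, appears at 5.68 MHz.
27.9 MHz mod fs = 5.68 MHz.
5.68 MHz ≤ fs/2 = 11.11 MHz, appears at 5.68 MHz.
40.16 MHz mod fs = 17.94 MHz.
17.94 MHz > fs/2 = 11.11 MHz, folds to fs − 17.94 MHz = 4.28 MHz.
31.2 MHz mod fs = 8.98 MHz.
8.98 MHz ≤ fs/2 = 11.11 MHz, appears at 8.98 MHz.
Distinct values: {2.04 MHz, 4.28 MHz, 5.68 MHz, 8.98 MHz} → 4.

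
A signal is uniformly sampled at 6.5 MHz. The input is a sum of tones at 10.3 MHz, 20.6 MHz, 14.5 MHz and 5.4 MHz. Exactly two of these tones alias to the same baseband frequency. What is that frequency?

1.1 MHz

fs/2 = 3.25 MHz.
10.3 MHz mod fs = 3.8 MHz.
3.8 MHz > fs/2 = 3.25 MHz, folds to fs − 3.8 MHz = 2.7 MHz.
20.6 MHz mod fs = 1.1 MHz.
1.1 MHz ≤ fs/2 = 3.25 MHz, appears at 1.1 MHz.
14.5 MHz mod fs = 1.5 MHz.
1.5 MHz ≤ fs/2 = 3.25 MHz, appears at 1.5 MHz.
5.4 MHz > fs/2 = 3.25 MHz, folds to fs − 5.4 MHz = 1.1 MHz.
5.4 MHz and 20.6 MHz both map to 1.1 MHz.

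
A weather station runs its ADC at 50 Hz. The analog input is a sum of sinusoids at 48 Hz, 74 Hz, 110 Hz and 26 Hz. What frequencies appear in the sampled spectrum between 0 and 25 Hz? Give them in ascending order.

fs/2 = 25 Hz.
48 Hz > fs/2 = 25 Hz, folds to fs − 48 Hz = 2 Hz.
74 Hz mod fs = 24 Hz.
24 Hz ≤ fs/2 = 25 Hz, appears at 24 Hz.
110 Hz mod fs = 10 Hz.
10 Hz ≤ fs/2 = 25 Hz, appears at 10 Hz.
26 Hz > fs/2 = 25 Hz, folds to fs − 26 Hz = 24 Hz.
Distinct values: {2 Hz, 10 Hz, 24 Hz}.

2 Hz, 10 Hz, 24 Hz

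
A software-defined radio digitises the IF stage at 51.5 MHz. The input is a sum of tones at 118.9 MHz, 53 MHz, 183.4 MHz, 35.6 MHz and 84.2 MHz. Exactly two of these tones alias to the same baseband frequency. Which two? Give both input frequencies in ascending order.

35.6 MHz, 118.9 MHz

fs/2 = 25.75 MHz.
118.9 MHz mod fs = 15.9 MHz.
15.9 MHz ≤ fs/2 = 25.75 MHz, appears at 15.9 MHz.
53 MHz mod fs = 1.5 MHz.
1.5 MHz ≤ fs/2 = 25.75 MHz, appears at 1.5 MHz.
183.4 MHz mod fs = 28.9 MHz.
28.9 MHz > fs/2 = 25.75 MHz, folds to fs − 28.9 MHz = 22.6 MHz.
35.6 MHz > fs/2 = 25.75 MHz, folds to fs − 35.6 MHz = 15.9 MHz.
84.2 MHz mod fs = 32.7 MHz.
32.7 MHz > fs/2 = 25.75 MHz, folds to fs − 32.7 MHz = 18.8 MHz.
35.6 MHz and 118.9 MHz both map to 15.9 MHz.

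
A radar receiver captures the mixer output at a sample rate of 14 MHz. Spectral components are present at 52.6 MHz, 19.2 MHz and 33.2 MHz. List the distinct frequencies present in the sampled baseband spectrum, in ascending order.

3.4 MHz, 5.2 MHz

fs/2 = 7 MHz.
52.6 MHz mod fs = 10.6 MHz.
10.6 MHz > fs/2 = 7 MHz, folds to fs − 10.6 MHz = 3.4 MHz.
19.2 MHz mod fs = 5.2 MHz.
5.2 MHz ≤ fs/2 = 7 MHz, appears at 5.2 MHz.
33.2 MHz mod fs = 5.2 MHz.
5.2 MHz ≤ fs/2 = 7 MHz, appears at 5.2 MHz.
Distinct values: {3.4 MHz, 5.2 MHz}.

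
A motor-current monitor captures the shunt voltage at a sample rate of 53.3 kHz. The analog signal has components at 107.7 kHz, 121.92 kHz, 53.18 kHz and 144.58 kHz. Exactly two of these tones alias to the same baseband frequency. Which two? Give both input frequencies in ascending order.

fs/2 = 26.65 kHz.
107.7 kHz mod fs = 1.1 kHz.
1.1 kHz ≤ fs/2 = 26.65 kHz, appears at 1.1 kHz.
121.92 kHz mod fs = 15.32 kHz.
15.32 kHz ≤ fs/2 = 26.65 kHz, appears at 15.32 kHz.
53.18 kHz > fs/2 = 26.65 kHz, folds to fs − 53.18 kHz = 0.12 kHz.
144.58 kHz mod fs = 37.98 kHz.
37.98 kHz > fs/2 = 26.65 kHz, folds to fs − 37.98 kHz = 15.32 kHz.
121.92 kHz and 144.58 kHz both map to 15.32 kHz.

121.92 kHz, 144.58 kHz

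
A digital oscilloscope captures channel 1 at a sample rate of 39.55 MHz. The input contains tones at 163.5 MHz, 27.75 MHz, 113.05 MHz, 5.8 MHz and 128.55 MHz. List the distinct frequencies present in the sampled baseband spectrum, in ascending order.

5.3 MHz, 5.6 MHz, 5.8 MHz, 9.9 MHz, 11.8 MHz

fs/2 = 19.775 MHz.
163.5 MHz mod fs = 5.3 MHz.
5.3 MHz ≤ fs/2 = 19.775 MHz, appears at 5.3 MHz.
27.75 MHz > fs/2 = 19.775 MHz, folds to fs − 27.75 MHz = 11.8 MHz.
113.05 MHz mod fs = 33.95 MHz.
33.95 MHz > fs/2 = 19.775 MHz, folds to fs − 33.95 MHz = 5.6 MHz.
5.8 MHz ≤ fs/2 = 19.775 MHz, passes unchanged.
128.55 MHz mod fs = 9.9 MHz.
9.9 MHz ≤ fs/2 = 19.775 MHz, appears at 9.9 MHz.
Distinct values: {5.3 MHz, 5.6 MHz, 5.8 MHz, 9.9 MHz, 11.8 MHz}.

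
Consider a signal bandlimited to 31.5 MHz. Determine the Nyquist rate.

Nyquist rate = 2 × 31.5 MHz = 63 MHz.

63 MHz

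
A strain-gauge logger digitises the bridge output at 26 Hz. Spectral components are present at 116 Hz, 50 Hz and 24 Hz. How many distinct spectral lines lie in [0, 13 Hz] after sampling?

fs/2 = 13 Hz.
116 Hz mod fs = 12 Hz.
12 Hz ≤ fs/2 = 13 Hz, appears at 12 Hz.
50 Hz mod fs = 24 Hz.
24 Hz > fs/2 = 13 Hz, folds to fs − 24 Hz = 2 Hz.
24 Hz > fs/2 = 13 Hz, folds to fs − 24 Hz = 2 Hz.
Distinct values: {2 Hz, 12 Hz} → 2.

2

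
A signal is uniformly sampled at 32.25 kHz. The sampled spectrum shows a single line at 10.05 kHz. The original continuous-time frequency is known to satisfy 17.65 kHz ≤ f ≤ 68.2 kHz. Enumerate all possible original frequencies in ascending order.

Frequencies that alias to 10.05 kHz are k·fs ± 10.05 kHz for integer k ≥ 0.
k=0: 10.05 kHz.
k=1: 22.2 kHz, 42.3 kHz.
k=2: 54.45 kHz, 74.55 kHz.
k=3: 86.7 kHz, 106.8 kHz.
Within [17.65 kHz, 68.2 kHz]: 22.2 kHz, 42.3 kHz, 54.45 kHz.

22.2 kHz, 42.3 kHz, 54.45 kHz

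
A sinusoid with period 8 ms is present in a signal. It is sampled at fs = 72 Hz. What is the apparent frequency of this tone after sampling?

T = 8 ms → f = 1/T = 125 Hz.
125 Hz mod fs = 53 Hz.
53 Hz > fs/2 = 36 Hz, folds to fs − 53 Hz = 19 Hz.

19 Hz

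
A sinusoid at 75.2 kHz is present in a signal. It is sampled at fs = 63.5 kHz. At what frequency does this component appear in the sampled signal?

75.2 kHz mod fs = 11.7 kHz.
11.7 kHz ≤ fs/2 = 31.75 kHz, appears at 11.7 kHz.

11.7 kHz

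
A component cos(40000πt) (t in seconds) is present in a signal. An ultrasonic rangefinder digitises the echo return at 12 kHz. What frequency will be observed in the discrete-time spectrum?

ω = 40000π rad/s → f = ω/(2π) = 20000 Hz = 20 kHz.
20 kHz mod fs = 8 kHz.
8 kHz > fs/2 = 6 kHz, folds to fs − 8 kHz = 4 kHz.

4 kHz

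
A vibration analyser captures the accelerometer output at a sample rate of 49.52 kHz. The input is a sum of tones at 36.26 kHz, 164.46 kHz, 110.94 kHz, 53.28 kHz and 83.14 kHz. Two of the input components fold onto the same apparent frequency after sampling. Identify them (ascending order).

fs/2 = 24.76 kHz.
36.26 kHz > fs/2 = 24.76 kHz, folds to fs − 36.26 kHz = 13.26 kHz.
164.46 kHz mod fs = 15.9 kHz.
15.9 kHz ≤ fs/2 = 24.76 kHz, appears at 15.9 kHz.
110.94 kHz mod fs = 11.9 kHz.
11.9 kHz ≤ fs/2 = 24.76 kHz, appears at 11.9 kHz.
53.28 kHz mod fs = 3.76 kHz.
3.76 kHz ≤ fs/2 = 24.76 kHz, appears at 3.76 kHz.
83.14 kHz mod fs = 33.62 kHz.
33.62 kHz > fs/2 = 24.76 kHz, folds to fs − 33.62 kHz = 15.9 kHz.
83.14 kHz and 164.46 kHz both map to 15.9 kHz.

83.14 kHz, 164.46 kHz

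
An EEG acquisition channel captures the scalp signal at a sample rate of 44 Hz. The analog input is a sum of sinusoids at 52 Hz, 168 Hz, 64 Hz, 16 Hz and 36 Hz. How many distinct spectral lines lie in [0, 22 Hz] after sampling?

3

fs/2 = 22 Hz.
52 Hz mod fs = 8 Hz.
8 Hz ≤ fs/2 = 22 Hz, appears at 8 Hz.
168 Hz mod fs = 36 Hz.
36 Hz > fs/2 = 22 Hz, folds to fs − 36 Hz = 8 Hz.
64 Hz mod fs = 20 Hz.
20 Hz ≤ fs/2 = 22 Hz, appears at 20 Hz.
16 Hz ≤ fs/2 = 22 Hz, passes unchanged.
36 Hz > fs/2 = 22 Hz, folds to fs − 36 Hz = 8 Hz.
Distinct values: {8 Hz, 16 Hz, 20 Hz} → 3.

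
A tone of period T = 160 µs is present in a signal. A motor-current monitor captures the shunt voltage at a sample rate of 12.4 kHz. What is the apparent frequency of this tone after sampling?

T = 160 µs → f = 1/T = 6.25 kHz.
6.25 kHz > fs/2 = 6.2 kHz, folds to fs − 6.25 kHz = 6.15 kHz.

6.15 kHz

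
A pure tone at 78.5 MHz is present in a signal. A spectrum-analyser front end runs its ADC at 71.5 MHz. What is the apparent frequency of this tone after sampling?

7 MHz

78.5 MHz mod fs = 7 MHz.
7 MHz ≤ fs/2 = 35.75 MHz, appears at 7 MHz.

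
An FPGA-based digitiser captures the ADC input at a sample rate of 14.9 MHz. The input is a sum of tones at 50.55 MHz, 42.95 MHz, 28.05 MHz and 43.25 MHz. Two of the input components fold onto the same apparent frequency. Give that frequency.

1.75 MHz

fs/2 = 7.45 MHz.
50.55 MHz mod fs = 5.85 MHz.
5.85 MHz ≤ fs/2 = 7.45 MHz, appears at 5.85 MHz.
42.95 MHz mod fs = 13.15 MHz.
13.15 MHz > fs/2 = 7.45 MHz, folds to fs − 13.15 MHz = 1.75 MHz.
28.05 MHz mod fs = 13.15 MHz.
13.15 MHz > fs/2 = 7.45 MHz, folds to fs − 13.15 MHz = 1.75 MHz.
43.25 MHz mod fs = 13.45 MHz.
13.45 MHz > fs/2 = 7.45 MHz, folds to fs − 13.45 MHz = 1.45 MHz.
28.05 MHz and 42.95 MHz both map to 1.75 MHz.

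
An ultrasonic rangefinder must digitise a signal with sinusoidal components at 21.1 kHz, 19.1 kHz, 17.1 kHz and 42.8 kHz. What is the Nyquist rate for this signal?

85.6 kHz

Highest-frequency component: 42.8 kHz.
Nyquist rate = 2 × 42.8 kHz = 85.6 kHz.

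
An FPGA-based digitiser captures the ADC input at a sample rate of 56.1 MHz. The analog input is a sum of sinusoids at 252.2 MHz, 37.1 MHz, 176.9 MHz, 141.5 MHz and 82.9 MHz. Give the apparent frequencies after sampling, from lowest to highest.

8.6 MHz, 19 MHz, 26.8 MHz, 27.8 MHz

fs/2 = 28.05 MHz.
252.2 MHz mod fs = 27.8 MHz.
27.8 MHz ≤ fs/2 = 28.05 MHz, appears at 27.8 MHz.
37.1 MHz > fs/2 = 28.05 MHz, folds to fs − 37.1 MHz = 19 MHz.
176.9 MHz mod fs = 8.6 MHz.
8.6 MHz ≤ fs/2 = 28.05 MHz, appears at 8.6 MHz.
141.5 MHz mod fs = 29.3 MHz.
29.3 MHz > fs/2 = 28.05 MHz, folds to fs − 29.3 MHz = 26.8 MHz.
82.9 MHz mod fs = 26.8 MHz.
26.8 MHz ≤ fs/2 = 28.05 MHz, appears at 26.8 MHz.
Distinct values: {8.6 MHz, 19 MHz, 26.8 MHz, 27.8 MHz}.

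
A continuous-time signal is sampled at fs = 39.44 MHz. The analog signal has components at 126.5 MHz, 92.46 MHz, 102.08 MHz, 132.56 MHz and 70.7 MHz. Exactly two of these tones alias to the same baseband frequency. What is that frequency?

fs/2 = 19.72 MHz.
126.5 MHz mod fs = 8.18 MHz.
8.18 MHz ≤ fs/2 = 19.72 MHz, appears at 8.18 MHz.
92.46 MHz mod fs = 13.58 MHz.
13.58 MHz ≤ fs/2 = 19.72 MHz, appears at 13.58 MHz.
102.08 MHz mod fs = 23.2 MHz.
23.2 MHz > fs/2 = 19.72 MHz, folds to fs − 23.2 MHz = 16.24 MHz.
132.56 MHz mod fs = 14.24 MHz.
14.24 MHz ≤ fs/2 = 19.72 MHz, appears at 14.24 MHz.
70.7 MHz mod fs = 31.26 MHz.
31.26 MHz > fs/2 = 19.72 MHz, folds to fs − 31.26 MHz = 8.18 MHz.
70.7 MHz and 126.5 MHz both map to 8.18 MHz.

8.18 MHz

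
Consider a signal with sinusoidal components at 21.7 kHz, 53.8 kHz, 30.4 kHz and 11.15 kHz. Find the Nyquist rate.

107.6 kHz

Highest-frequency component: 53.8 kHz.
Nyquist rate = 2 × 53.8 kHz = 107.6 kHz.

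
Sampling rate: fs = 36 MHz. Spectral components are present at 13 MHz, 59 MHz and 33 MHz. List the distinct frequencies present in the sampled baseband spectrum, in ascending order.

fs/2 = 18 MHz.
13 MHz ≤ fs/2 = 18 MHz, passes unchanged.
59 MHz mod fs = 23 MHz.
23 MHz > fs/2 = 18 MHz, folds to fs − 23 MHz = 13 MHz.
33 MHz > fs/2 = 18 MHz, folds to fs − 33 MHz = 3 MHz.
Distinct values: {3 MHz, 13 MHz}.

3 MHz, 13 MHz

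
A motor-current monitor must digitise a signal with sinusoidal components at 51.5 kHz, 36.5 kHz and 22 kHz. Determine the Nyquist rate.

Highest-frequency component: 51.5 kHz.
Nyquist rate = 2 × 51.5 kHz = 103 kHz.

103 kHz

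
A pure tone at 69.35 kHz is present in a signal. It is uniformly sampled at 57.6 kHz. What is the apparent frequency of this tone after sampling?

11.75 kHz

69.35 kHz mod fs = 11.75 kHz.
11.75 kHz ≤ fs/2 = 28.8 kHz, appears at 11.75 kHz.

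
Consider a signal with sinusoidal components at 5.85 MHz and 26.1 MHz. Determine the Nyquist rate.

52.2 MHz

Highest-frequency component: 26.1 MHz.
Nyquist rate = 2 × 26.1 MHz = 52.2 MHz.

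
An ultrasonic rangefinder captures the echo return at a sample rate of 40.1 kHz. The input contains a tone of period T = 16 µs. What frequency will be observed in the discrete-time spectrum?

T = 16 µs → f = 1/T = 62.5 kHz.
62.5 kHz mod fs = 22.4 kHz.
22.4 kHz > fs/2 = 20.05 kHz, folds to fs − 22.4 kHz = 17.7 kHz.

17.7 kHz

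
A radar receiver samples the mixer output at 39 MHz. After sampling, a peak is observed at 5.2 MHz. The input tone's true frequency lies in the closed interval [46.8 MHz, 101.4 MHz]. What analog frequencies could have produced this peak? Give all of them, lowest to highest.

Frequencies that alias to 5.2 MHz are k·fs ± 5.2 MHz for integer k ≥ 0.
k=0: 5.2 MHz.
k=1: 33.8 MHz, 44.2 MHz.
k=2: 72.8 MHz, 83.2 MHz.
k=3: 111.8 MHz, 122.2 MHz.
Within [46.8 MHz, 101.4 MHz]: 72.8 MHz, 83.2 MHz.

72.8 MHz, 83.2 MHz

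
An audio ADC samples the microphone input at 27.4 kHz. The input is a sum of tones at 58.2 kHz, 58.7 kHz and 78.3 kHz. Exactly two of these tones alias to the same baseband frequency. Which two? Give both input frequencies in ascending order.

58.7 kHz, 78.3 kHz

fs/2 = 13.7 kHz.
58.2 kHz mod fs = 3.4 kHz.
3.4 kHz ≤ fs/2 = 13.7 kHz, appears at 3.4 kHz.
58.7 kHz mod fs = 3.9 kHz.
3.9 kHz ≤ fs/2 = 13.7 kHz, appears at 3.9 kHz.
78.3 kHz mod fs = 23.5 kHz.
23.5 kHz > fs/2 = 13.7 kHz, folds to fs − 23.5 kHz = 3.9 kHz.
58.7 kHz and 78.3 kHz both map to 3.9 kHz.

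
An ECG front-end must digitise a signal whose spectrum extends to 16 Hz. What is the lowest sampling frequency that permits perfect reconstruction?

Nyquist rate = 2 × 16 Hz = 32 Hz.

32 Hz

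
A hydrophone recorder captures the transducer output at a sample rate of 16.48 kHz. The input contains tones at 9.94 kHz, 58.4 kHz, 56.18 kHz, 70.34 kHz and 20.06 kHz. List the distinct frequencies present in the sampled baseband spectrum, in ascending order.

3.58 kHz, 4.42 kHz, 6.54 kHz, 6.74 kHz, 7.52 kHz

fs/2 = 8.24 kHz.
9.94 kHz > fs/2 = 8.24 kHz, folds to fs − 9.94 kHz = 6.54 kHz.
58.4 kHz mod fs = 8.96 kHz.
8.96 kHz > fs/2 = 8.24 kHz, folds to fs − 8.96 kHz = 7.52 kHz.
56.18 kHz mod fs = 6.74 kHz.
6.74 kHz ≤ fs/2 = 8.24 kHz, appears at 6.74 kHz.
70.34 kHz mod fs = 4.42 kHz.
4.42 kHz ≤ fs/2 = 8.24 kHz, appears at 4.42 kHz.
20.06 kHz mod fs = 3.58 kHz.
3.58 kHz ≤ fs/2 = 8.24 kHz, appears at 3.58 kHz.
Distinct values: {3.58 kHz, 4.42 kHz, 6.54 kHz, 6.74 kHz, 7.52 kHz}.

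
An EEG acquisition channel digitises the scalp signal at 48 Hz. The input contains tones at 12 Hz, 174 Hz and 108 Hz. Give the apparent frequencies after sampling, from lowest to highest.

12 Hz, 18 Hz

fs/2 = 24 Hz.
12 Hz ≤ fs/2 = 24 Hz, passes unchanged.
174 Hz mod fs = 30 Hz.
30 Hz > fs/2 = 24 Hz, folds to fs − 30 Hz = 18 Hz.
108 Hz mod fs = 12 Hz.
12 Hz ≤ fs/2 = 24 Hz, appears at 12 Hz.
Distinct values: {12 Hz, 18 Hz}.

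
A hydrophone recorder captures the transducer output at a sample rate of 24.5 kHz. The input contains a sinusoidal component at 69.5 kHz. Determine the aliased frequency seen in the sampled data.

69.5 kHz mod fs = 20.5 kHz.
20.5 kHz > fs/2 = 12.25 kHz, folds to fs − 20.5 kHz = 4 kHz.

4 kHz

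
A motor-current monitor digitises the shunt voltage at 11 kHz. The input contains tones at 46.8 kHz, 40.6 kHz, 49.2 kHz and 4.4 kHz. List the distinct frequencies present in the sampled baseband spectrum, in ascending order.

fs/2 = 5.5 kHz.
46.8 kHz mod fs = 2.8 kHz.
2.8 kHz ≤ fs/2 = 5.5 kHz, appears at 2.8 kHz.
40.6 kHz mod fs = 7.6 kHz.
7.6 kHz > fs/2 = 5.5 kHz, folds to fs − 7.6 kHz = 3.4 kHz.
49.2 kHz mod fs = 5.2 kHz.
5.2 kHz ≤ fs/2 = 5.5 kHz, appears at 5.2 kHz.
4.4 kHz ≤ fs/2 = 5.5 kHz, passes unchanged.
Distinct values: {2.8 kHz, 3.4 kHz, 4.4 kHz, 5.2 kHz}.

2.8 kHz, 3.4 kHz, 4.4 kHz, 5.2 kHz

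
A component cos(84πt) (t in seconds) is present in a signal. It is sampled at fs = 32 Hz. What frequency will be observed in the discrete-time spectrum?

ω = 84π rad/s → f = ω/(2π) = 42 Hz.
42 Hz mod fs = 10 Hz.
10 Hz ≤ fs/2 = 16 Hz, appears at 10 Hz.

10 Hz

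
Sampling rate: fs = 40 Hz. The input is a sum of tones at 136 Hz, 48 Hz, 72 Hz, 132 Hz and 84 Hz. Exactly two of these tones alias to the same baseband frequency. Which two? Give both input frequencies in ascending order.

fs/2 = 20 Hz.
136 Hz mod fs = 16 Hz.
16 Hz ≤ fs/2 = 20 Hz, appears at 16 Hz.
48 Hz mod fs = 8 Hz.
8 Hz ≤ fs/2 = 20 Hz, appears at 8 Hz.
72 Hz mod fs = 32 Hz.
32 Hz > fs/2 = 20 Hz, folds to fs − 32 Hz = 8 Hz.
132 Hz mod fs = 12 Hz.
12 Hz ≤ fs/2 = 20 Hz, appears at 12 Hz.
84 Hz mod fs = 4 Hz.
4 Hz ≤ fs/2 = 20 Hz, appears at 4 Hz.
48 Hz and 72 Hz both map to 8 Hz.

48 Hz, 72 Hz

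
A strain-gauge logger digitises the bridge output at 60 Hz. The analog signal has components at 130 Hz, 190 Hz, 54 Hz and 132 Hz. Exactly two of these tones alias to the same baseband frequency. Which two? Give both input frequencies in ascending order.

130 Hz, 190 Hz

fs/2 = 30 Hz.
130 Hz mod fs = 10 Hz.
10 Hz ≤ fs/2 = 30 Hz, appears at 10 Hz.
190 Hz mod fs = 10 Hz.
10 Hz ≤ fs/2 = 30 Hz, appears at 10 Hz.
54 Hz > fs/2 = 30 Hz, folds to fs − 54 Hz = 6 Hz.
132 Hz mod fs = 12 Hz.
12 Hz ≤ fs/2 = 30 Hz, appears at 12 Hz.
130 Hz and 190 Hz both map to 10 Hz.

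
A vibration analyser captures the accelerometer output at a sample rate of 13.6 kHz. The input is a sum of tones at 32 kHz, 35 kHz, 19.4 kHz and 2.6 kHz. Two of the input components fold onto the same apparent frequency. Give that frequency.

5.8 kHz

fs/2 = 6.8 kHz.
32 kHz mod fs = 4.8 kHz.
4.8 kHz ≤ fs/2 = 6.8 kHz, appears at 4.8 kHz.
35 kHz mod fs = 7.8 kHz.
7.8 kHz > fs/2 = 6.8 kHz, folds to fs − 7.8 kHz = 5.8 kHz.
19.4 kHz mod fs = 5.8 kHz.
5.8 kHz ≤ fs/2 = 6.8 kHz, appears at 5.8 kHz.
2.6 kHz ≤ fs/2 = 6.8 kHz, passes unchanged.
19.4 kHz and 35 kHz both map to 5.8 kHz.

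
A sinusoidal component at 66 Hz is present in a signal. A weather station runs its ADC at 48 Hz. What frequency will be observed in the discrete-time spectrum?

18 Hz

66 Hz mod fs = 18 Hz.
18 Hz ≤ fs/2 = 24 Hz, appears at 18 Hz.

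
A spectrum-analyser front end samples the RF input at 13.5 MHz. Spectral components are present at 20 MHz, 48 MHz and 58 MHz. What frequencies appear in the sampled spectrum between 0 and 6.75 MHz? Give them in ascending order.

4 MHz, 6 MHz, 6.5 MHz

fs/2 = 6.75 MHz.
20 MHz mod fs = 6.5 MHz.
6.5 MHz ≤ fs/2 = 6.75 MHz, appears at 6.5 MHz.
48 MHz mod fs = 7.5 MHz.
7.5 MHz > fs/2 = 6.75 MHz, folds to fs − 7.5 MHz = 6 MHz.
58 MHz mod fs = 4 MHz.
4 MHz ≤ fs/2 = 6.75 MHz, appears at 4 MHz.
Distinct values: {4 MHz, 6 MHz, 6.5 MHz}.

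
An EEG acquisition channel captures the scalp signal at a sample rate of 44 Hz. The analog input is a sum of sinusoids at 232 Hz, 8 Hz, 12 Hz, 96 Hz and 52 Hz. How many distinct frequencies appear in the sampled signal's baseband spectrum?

fs/2 = 22 Hz.
232 Hz mod fs = 12 Hz.
12 Hz ≤ fs/2 = 22 Hz, appears at 12 Hz.
8 Hz ≤ fs/2 = 22 Hz, passes unchanged.
12 Hz ≤ fs/2 = 22 Hz, passes unchanged.
96 Hz mod fs = 8 Hz.
8 Hz ≤ fs/2 = 22 Hz, appears at 8 Hz.
52 Hz mod fs = 8 Hz.
8 Hz ≤ fs/2 = 22 Hz, appears at 8 Hz.
Distinct values: {8 Hz, 12 Hz} → 2.

2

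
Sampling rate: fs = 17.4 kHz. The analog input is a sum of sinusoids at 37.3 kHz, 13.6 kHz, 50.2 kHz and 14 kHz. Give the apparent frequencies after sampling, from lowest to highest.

fs/2 = 8.7 kHz.
37.3 kHz mod fs = 2.5 kHz.
2.5 kHz ≤ fs/2 = 8.7 kHz, appears at 2.5 kHz.
13.6 kHz > fs/2 = 8.7 kHz, folds to fs − 13.6 kHz = 3.8 kHz.
50.2 kHz mod fs = 15.4 kHz.
15.4 kHz > fs/2 = 8.7 kHz, folds to fs − 15.4 kHz = 2 kHz.
14 kHz > fs/2 = 8.7 kHz, folds to fs − 14 kHz = 3.4 kHz.
Distinct values: {2 kHz, 2.5 kHz, 3.4 kHz, 3.8 kHz}.

2 kHz, 2.5 kHz, 3.4 kHz, 3.8 kHz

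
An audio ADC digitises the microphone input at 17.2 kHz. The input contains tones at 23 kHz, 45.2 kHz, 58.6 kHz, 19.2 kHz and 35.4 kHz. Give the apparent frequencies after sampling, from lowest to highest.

fs/2 = 8.6 kHz.
23 kHz mod fs = 5.8 kHz.
5.8 kHz ≤ fs/2 = 8.6 kHz, appears at 5.8 kHz.
45.2 kHz mod fs = 10.8 kHz.
10.8 kHz > fs/2 = 8.6 kHz, folds to fs − 10.8 kHz = 6.4 kHz.
58.6 kHz mod fs = 7 kHz.
7 kHz ≤ fs/2 = 8.6 kHz, appears at 7 kHz.
19.2 kHz mod fs = 2 kHz.
2 kHz ≤ fs/2 = 8.6 kHz, appears at 2 kHz.
35.4 kHz mod fs = 1 kHz.
1 kHz ≤ fs/2 = 8.6 kHz, appears at 1 kHz.
Distinct values: {1 kHz, 2 kHz, 5.8 kHz, 6.4 kHz, 7 kHz}.

1 kHz, 2 kHz, 5.8 kHz, 6.4 kHz, 7 kHz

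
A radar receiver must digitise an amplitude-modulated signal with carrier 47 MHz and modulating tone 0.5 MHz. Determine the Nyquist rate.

95 MHz

AM sidebands sit at fc ± fm = 46.5 MHz and 47.5 MHz.
Highest-frequency component: 47.5 MHz.
Nyquist rate = 2 × 47.5 MHz = 95 MHz.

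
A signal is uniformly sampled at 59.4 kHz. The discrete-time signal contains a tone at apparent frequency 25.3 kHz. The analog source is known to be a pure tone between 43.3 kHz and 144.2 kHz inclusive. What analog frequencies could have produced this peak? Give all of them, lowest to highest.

84.7 kHz, 93.5 kHz, 144.1 kHz

Frequencies that alias to 25.3 kHz are k·fs ± 25.3 kHz for integer k ≥ 0.
k=0: 25.3 kHz.
k=1: 34.1 kHz, 84.7 kHz.
k=2: 93.5 kHz, 144.1 kHz.
k=3: 152.9 kHz, 203.5 kHz.
Within [43.3 kHz, 144.2 kHz]: 84.7 kHz, 93.5 kHz, 144.1 kHz.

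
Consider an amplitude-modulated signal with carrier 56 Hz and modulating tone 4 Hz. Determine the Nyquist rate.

AM sidebands sit at fc ± fm = 52 Hz and 60 Hz.
Highest-frequency component: 60 Hz.
Nyquist rate = 2 × 60 Hz = 120 Hz.

120 Hz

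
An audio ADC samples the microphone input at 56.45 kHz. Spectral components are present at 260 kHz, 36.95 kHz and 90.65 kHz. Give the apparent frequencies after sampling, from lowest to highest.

fs/2 = 28.225 kHz.
260 kHz mod fs = 34.2 kHz.
34.2 kHz > fs/2 = 28.225 kHz, folds to fs − 34.2 kHz = 22.25 kHz.
36.95 kHz > fs/2 = 28.225 kHz, folds to fs − 36.95 kHz = 19.5 kHz.
90.65 kHz mod fs = 34.2 kHz.
34.2 kHz > fs/2 = 28.225 kHz, folds to fs − 34.2 kHz = 22.25 kHz.
Distinct values: {19.5 kHz, 22.25 kHz}.

19.5 kHz, 22.25 kHz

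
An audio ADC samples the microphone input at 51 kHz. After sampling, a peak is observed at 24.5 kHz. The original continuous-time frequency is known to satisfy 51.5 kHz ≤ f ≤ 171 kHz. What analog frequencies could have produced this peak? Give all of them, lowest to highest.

Frequencies that alias to 24.5 kHz are k·fs ± 24.5 kHz for integer k ≥ 0.
k=0: 24.5 kHz.
k=1: 26.5 kHz, 75.5 kHz.
k=2: 77.5 kHz, 126.5 kHz.
k=3: 128.5 kHz, 177.5 kHz.
k=4: 179.5 kHz, 228.5 kHz.
Within [51.5 kHz, 171 kHz]: 75.5 kHz, 77.5 kHz, 126.5 kHz, 128.5 kHz.

75.5 kHz, 77.5 kHz, 126.5 kHz, 128.5 kHz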